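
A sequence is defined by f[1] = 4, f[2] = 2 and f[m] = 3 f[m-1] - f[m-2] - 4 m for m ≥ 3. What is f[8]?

-3158

f[3] = 3*2 - 4 - 12 = -10
f[4] = 3*(-10) - 2 - 16 = -48
f[5] = 3*(-48) - (-10) - 20 = -154
f[6] = 3*(-154) - (-48) - 24 = -438
f[7] = 3*(-438) - (-154) - 28 = -1188
f[8] = 3*(-1188) - (-438) - 32 = -3158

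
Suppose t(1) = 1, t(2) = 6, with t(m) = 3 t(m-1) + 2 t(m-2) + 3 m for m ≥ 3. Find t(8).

18561

t(3) = 3·6 + 2·1 + 9 = 29
t(4) = 3·29 + 2·6 + 12 = 111
t(5) = 3·111 + 2·29 + 15 = 406
t(6) = 3·406 + 2·111 + 18 = 1458
t(7) = 3·1458 + 2·406 + 21 = 5207
t(8) = 3·5207 + 2·1458 + 24 = 18561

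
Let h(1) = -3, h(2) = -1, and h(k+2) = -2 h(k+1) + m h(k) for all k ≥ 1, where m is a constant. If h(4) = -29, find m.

h(3) = 2 - 3m
h(4) = -4 + 5m
So -4 + 5m = -29, giving m = -5.

-5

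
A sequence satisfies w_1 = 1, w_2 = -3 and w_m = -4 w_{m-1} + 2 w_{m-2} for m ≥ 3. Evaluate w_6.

-1228

w_3 = -4*(-3) + 2*1 = 14
w_4 = -4*14 + 2*(-3) = -62
w_5 = -4*(-62) + 2*14 = 276
w_6 = -4*276 + 2*(-62) = -1228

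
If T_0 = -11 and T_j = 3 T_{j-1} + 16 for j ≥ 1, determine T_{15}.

-43046729

The fixed point is 16/(1 - 3) = -8, so T_j + 8 = 3(T_{j-1} + 8).
Hence T_j = -3·3^j - 8.
T_{15} = -3·3^{15} - 8 = -3·14348907 - 8 = -43046729.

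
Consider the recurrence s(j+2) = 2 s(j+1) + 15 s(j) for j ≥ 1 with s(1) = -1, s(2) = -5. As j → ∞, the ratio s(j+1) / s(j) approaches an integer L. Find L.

5

The characteristic equation is r^2 - 2r - 15 = 0, which factors as (r - 5)(r + 3) = 0.
So the roots are 5 and -3. Since |5| > |-3| and the coefficient of 5^j is non-zero, the ratio tends to 5.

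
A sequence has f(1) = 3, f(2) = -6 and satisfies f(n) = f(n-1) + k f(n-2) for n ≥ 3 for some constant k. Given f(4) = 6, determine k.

f(3) = -6 + 3k
f(4) = -6 - 3k
So -6 - 3k = 6, giving k = -4.

-4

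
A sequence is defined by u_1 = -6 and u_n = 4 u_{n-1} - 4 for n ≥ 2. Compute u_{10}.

u_2 = 4(-6) - 4 = -28
u_3 = 4(-28) - 4 = -116
u_4 = 4(-116) - 4 = -468
u_5 = 4(-468) - 4 = -1876
u_6 = 4(-1876) - 4 = -7508
u_7 = 4(-7508) - 4 = -30036
u_8 = 4(-30036) - 4 = -120148
u_9 = 4(-120148) - 4 = -480596
u_{10} = 4(-480596) - 4 = -1922388

-1922388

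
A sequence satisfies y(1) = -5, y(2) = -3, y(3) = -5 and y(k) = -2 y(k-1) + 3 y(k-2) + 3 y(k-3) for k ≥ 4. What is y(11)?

6646

y(4) = -2·(-5) + 3·(-3) + 3·(-5) = -14
y(5) = -2·(-14) + 3·(-5) + 3·(-3) = 4
y(6) = -2·4 + 3·(-14) + 3·(-5) = -65
y(7) = -2·(-65) + 3·4 + 3·(-14) = 100
y(8) = -2·100 + 3·(-65) + 3·4 = -383
y(9) = -2·(-383) + 3·100 + 3·(-65) = 871
y(10) = -2·871 + 3·(-383) + 3·100 = -2591
y(11) = -2·(-2591) + 3·871 + 3·(-383) = 6646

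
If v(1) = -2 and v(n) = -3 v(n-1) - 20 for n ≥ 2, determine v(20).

-3486784406

The fixed point is -20/(1 + 3) = -5, so v(n) + 5 = -3(v(n-1) + 5).
Hence v(n) = 3·(-3)^{n-1} - 5.
v(20) = 3·(-3)^{19} - 5 = 3·-1162261467 - 5 = -3486784406.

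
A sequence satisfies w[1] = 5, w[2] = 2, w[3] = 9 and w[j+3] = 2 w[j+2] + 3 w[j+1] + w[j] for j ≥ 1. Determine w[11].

74677

w[4] = 2*9 + 3*2 + 5 = 29
w[5] = 2*29 + 3*9 + 2 = 87
w[6] = 2*87 + 3*29 + 9 = 270
w[7] = 2*270 + 3*87 + 29 = 830
w[8] = 2*830 + 3*270 + 87 = 2557
w[9] = 2*2557 + 3*830 + 270 = 7874
w[10] = 2*7874 + 3*2557 + 830 = 24249
w[11] = 2*24249 + 3*7874 + 2557 = 74677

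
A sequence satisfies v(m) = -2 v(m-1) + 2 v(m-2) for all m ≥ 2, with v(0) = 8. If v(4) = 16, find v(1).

5

Let v(1) = x.
v(2) = 16 - 2x
v(3) = -32 + 6x
v(4) = 96 - 16x
So 96 - 16x = 16, giving x = 5.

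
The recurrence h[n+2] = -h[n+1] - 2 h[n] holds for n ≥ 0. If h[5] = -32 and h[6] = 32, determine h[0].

Rearranging, h[n-2] = (h[n] + h[n-1]) / -2.
h[4] = (32 + (-32)) / -2 = 0/-2 = 0
h[3] = (-32 + 0) / -2 = -32/-2 = 16
h[2] = (0 + 16) / -2 = 16/-2 = -8
h[1] = (16 + (-8)) / -2 = 8/-2 = -4
h[0] = (-8 + (-4)) / -2 = -12/-2 = 6

6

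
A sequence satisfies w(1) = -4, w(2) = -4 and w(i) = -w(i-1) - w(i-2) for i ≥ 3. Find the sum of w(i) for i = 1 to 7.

-4

w(3) = -(-4) - (-4) = 8
w(4) = -8 - (-4) = -4
w(5) = -(-4) - 8 = -4
w(6) = -(-4) - (-4) = 8
w(7) = -8 - (-4) = -4
Sum = (-4) + (-4) + 8 + (-4) + (-4) + 8 + (-4) = -4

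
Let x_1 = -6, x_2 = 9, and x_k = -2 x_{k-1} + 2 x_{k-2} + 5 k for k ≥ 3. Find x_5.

-141

x_3 = -2·9 + 2·(-6) + 15 = -15
x_4 = -2·(-15) + 2·9 + 20 = 68
x_5 = -2·68 + 2·(-15) + 25 = -141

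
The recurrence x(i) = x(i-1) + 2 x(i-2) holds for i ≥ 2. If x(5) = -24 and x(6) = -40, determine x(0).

Rearranging, x(i-2) = (x(i) - x(i-1)) / 2.
x(4) = (-40 - (-24)) / 2 = -16/2 = -8
x(3) = (-24 - (-8)) / 2 = -16/2 = -8
x(2) = (-8 - (-8)) / 2 = 0/2 = 0
x(1) = (-8 - 0) / 2 = -8/2 = -4
x(0) = (0 - (-4)) / 2 = 4/2 = 2

2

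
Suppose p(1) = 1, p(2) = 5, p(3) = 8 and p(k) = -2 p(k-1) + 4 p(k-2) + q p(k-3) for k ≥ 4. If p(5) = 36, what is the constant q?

p(4) = 4 + q
p(5) = 24 + 3q
So 24 + 3q = 36, giving q = 4.

4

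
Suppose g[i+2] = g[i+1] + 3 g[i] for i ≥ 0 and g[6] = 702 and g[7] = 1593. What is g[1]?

9

Rearranging, g[i-2] = (g[i] - g[i-1]) / 3.
g[5] = (1593 - 702) / 3 = 891/3 = 297
g[4] = (702 - 297) / 3 = 405/3 = 135
g[3] = (297 - 135) / 3 = 162/3 = 54
g[2] = (135 - 54) / 3 = 81/3 = 27
g[1] = (54 - 27) / 3 = 27/3 = 9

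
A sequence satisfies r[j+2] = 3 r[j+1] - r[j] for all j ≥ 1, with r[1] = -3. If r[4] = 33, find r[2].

3

Let r[2] = x.
r[3] = 3 + 3x
r[4] = 9 + 8x
So 9 + 8x = 33, giving x = 3.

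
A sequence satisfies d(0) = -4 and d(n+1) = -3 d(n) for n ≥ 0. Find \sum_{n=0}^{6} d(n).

-2188

d(1) = -3*(-4) = 12
d(2) = -3*12 = -36
d(3) = -3*(-36) = 108
d(4) = -3*108 = -324
d(5) = -3*(-324) = 972
d(6) = -3*972 = -2916
Sum = (-4) + 12 + (-36) + 108 + (-324) + 972 + (-2916) = -2188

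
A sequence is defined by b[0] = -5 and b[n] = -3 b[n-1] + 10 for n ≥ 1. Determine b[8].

-49205

b[1] = -3*(-5) + 10 = 25
b[2] = -3*25 + 10 = -65
b[3] = -3*(-65) + 10 = 205
b[4] = -3*205 + 10 = -605
b[5] = -3*(-605) + 10 = 1825
b[6] = -3*1825 + 10 = -5465
b[7] = -3*(-5465) + 10 = 16405
b[8] = -3*16405 + 10 = -49205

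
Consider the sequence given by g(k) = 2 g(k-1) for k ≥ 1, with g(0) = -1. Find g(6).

g(1) = 2(-1) = -2
g(2) = 2(-2) = -4
g(3) = 2(-4) = -8
g(4) = 2(-8) = -16
g(5) = 2(-16) = -32
g(6) = 2(-32) = -64

-64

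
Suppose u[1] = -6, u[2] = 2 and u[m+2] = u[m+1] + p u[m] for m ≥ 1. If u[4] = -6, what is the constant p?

u[3] = 2 - 6p
u[4] = 2 - 4p
So 2 - 4p = -6, giving p = 2.

2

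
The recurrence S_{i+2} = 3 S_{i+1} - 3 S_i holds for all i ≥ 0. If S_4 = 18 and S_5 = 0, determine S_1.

6

Rearranging, S_{i-2} = (S_i - 3 S_{i-1}) / -3.
S_3 = (0 - 3·18) / -3 = -54/-3 = 18
S_2 = (18 - 3·18) / -3 = -36/-3 = 12
S_1 = (18 - 3·12) / -3 = -18/-3 = 6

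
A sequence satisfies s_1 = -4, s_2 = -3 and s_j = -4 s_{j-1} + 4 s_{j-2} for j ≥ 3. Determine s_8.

s_3 = -4·(-3) + 4·(-4) = -4
s_4 = -4·(-4) + 4·(-3) = 4
s_5 = -4·4 + 4·(-4) = -32
s_6 = -4·(-32) + 4·4 = 144
s_7 = -4·144 + 4·(-32) = -704
s_8 = -4·(-704) + 4·144 = 3392

3392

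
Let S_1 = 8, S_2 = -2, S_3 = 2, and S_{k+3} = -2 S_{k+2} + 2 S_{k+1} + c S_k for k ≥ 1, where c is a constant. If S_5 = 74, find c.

-3

S_4 = -8 + 8c
S_5 = 20 - 18c
So 20 - 18c = 74, giving c = -3.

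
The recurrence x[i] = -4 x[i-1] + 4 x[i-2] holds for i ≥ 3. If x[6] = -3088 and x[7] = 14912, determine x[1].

Rearranging, x[i-2] = (x[i] + 4 x[i-1]) / 4.
x[5] = (14912 + 4·(-3088)) / 4 = 2560/4 = 640
x[4] = (-3088 + 4·640) / 4 = -528/4 = -132
x[3] = (640 + 4·(-132)) / 4 = 112/4 = 28
x[2] = (-132 + 4·28) / 4 = -20/4 = -5
x[1] = (28 + 4·(-5)) / 4 = 8/4 = 2

2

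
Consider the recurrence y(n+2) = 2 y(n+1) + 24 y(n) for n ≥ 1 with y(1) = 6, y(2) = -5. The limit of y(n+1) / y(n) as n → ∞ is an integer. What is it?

6

The characteristic equation is r^2 - 2r - 24 = 0, which factors as (r - 6)(r + 4) = 0.
So the roots are 6 and -4. Since |6| > |-4| and the coefficient of 6^n is non-zero, the ratio tends to 6.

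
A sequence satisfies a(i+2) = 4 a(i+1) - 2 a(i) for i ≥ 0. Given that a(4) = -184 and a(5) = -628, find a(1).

-5

Rearranging, a(i-2) = (a(i) - 4 a(i-1)) / -2.
a(3) = (-628 - 4(-184)) / -2 = 108/-2 = -54
a(2) = (-184 - 4(-54)) / -2 = 32/-2 = -16
a(1) = (-54 - 4(-16)) / -2 = 10/-2 = -5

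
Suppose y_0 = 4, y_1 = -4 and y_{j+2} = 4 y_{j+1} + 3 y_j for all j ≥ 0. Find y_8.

y_2 = 4*(-4) + 3*4 = -4
y_3 = 4*(-4) + 3*(-4) = -28
y_4 = 4*(-28) + 3*(-4) = -124
y_5 = 4*(-124) + 3*(-28) = -580
y_6 = 4*(-580) + 3*(-124) = -2692
y_7 = 4*(-2692) + 3*(-580) = -12508
y_8 = 4*(-12508) + 3*(-2692) = -58108

-58108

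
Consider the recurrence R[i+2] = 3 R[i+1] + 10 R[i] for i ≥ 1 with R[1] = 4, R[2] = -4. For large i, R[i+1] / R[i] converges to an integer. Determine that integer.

5

The characteristic equation is r^2 - 3r - 10 = 0, which factors as (r - 5)(r + 2) = 0.
So the roots are 5 and -2. Since |5| > |-2| and the coefficient of 5^i is non-zero, the ratio tends to 5.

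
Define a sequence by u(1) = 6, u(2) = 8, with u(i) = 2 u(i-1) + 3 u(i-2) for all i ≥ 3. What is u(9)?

u(3) = 2·8 + 3·6 = 34
u(4) = 2·34 + 3·8 = 92
u(5) = 2·92 + 3·34 = 286
u(6) = 2·286 + 3·92 = 848
u(7) = 2·848 + 3·286 = 2554
u(8) = 2·2554 + 3·848 = 7652
u(9) = 2·7652 + 3·2554 = 22966

22966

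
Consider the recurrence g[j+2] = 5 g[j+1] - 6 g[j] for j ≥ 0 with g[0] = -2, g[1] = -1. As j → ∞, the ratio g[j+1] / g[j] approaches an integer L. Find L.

3

The characteristic equation is r^2 - 5r + 6 = 0, which factors as (r - 3)(r - 2) = 0.
So the roots are 3 and 2. Since |3| > |2| and the coefficient of 3^j is non-zero, the ratio tends to 3.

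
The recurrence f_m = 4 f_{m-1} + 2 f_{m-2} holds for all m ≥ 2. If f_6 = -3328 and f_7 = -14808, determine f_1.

Rearranging, f_{m-2} = (f_m - 4 f_{m-1}) / 2.
f_5 = (-14808 - 4*(-3328)) / 2 = -1496/2 = -748
f_4 = (-3328 - 4*(-748)) / 2 = -336/2 = -168
f_3 = (-748 - 4*(-168)) / 2 = -76/2 = -38
f_2 = (-168 - 4*(-38)) / 2 = -16/2 = -8
f_1 = (-38 - 4*(-8)) / 2 = -6/2 = -3

-3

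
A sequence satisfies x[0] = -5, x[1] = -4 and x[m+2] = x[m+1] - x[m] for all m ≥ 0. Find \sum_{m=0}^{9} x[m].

x[2] = (-4) - (-5) = 1
x[3] = 1 - (-4) = 5
x[4] = 5 - 1 = 4
x[5] = 4 - 5 = -1
x[6] = (-1) - 4 = -5
x[7] = (-5) - (-1) = -4
x[8] = (-4) - (-5) = 1
x[9] = 1 - (-4) = 5
Sum = (-5) + (-4) + 1 + 5 + 4 + (-1) + (-5) + (-4) + 1 + 5 = -3

-3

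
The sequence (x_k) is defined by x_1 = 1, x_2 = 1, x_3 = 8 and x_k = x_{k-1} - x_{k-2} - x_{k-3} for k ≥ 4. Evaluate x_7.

x_4 = 8 - 1 - 1 = 6
x_5 = 6 - 8 - 1 = -3
x_6 = (-3) - 6 - 8 = -17
x_7 = (-17) - (-3) - 6 = -20

-20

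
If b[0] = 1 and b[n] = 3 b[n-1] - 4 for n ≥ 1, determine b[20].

The fixed point is -4/(1 - 3) = 2, so b[n] - 2 = 3(b[n-1] - 2).
Hence b[n] = -1·3^n + 2.
b[20] = -1·3^{20} + 2 = -1·3486784401 + 2 = -3486784399.

-3486784399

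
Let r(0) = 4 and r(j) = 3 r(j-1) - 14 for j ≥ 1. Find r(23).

The fixed point is -14/(1 - 3) = 7, so r(j) - 7 = 3(r(j-1) - 7).
Hence r(j) = -3·3^j + 7.
r(23) = -3·3^{23} + 7 = -3·94143178827 + 7 = -282429536474.

-282429536474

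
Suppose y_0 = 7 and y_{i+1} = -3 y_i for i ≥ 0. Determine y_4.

567

y_1 = -3*7 = -21
y_2 = -3*(-21) = 63
y_3 = -3*63 = -189
y_4 = -3*(-189) = 567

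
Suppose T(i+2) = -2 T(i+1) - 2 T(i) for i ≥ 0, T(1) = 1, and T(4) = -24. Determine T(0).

6

Let T(0) = v.
T(2) = -2 - 2v
T(3) = 2 + 4v
T(4) = -4v
So -4v = -24, giving v = 6.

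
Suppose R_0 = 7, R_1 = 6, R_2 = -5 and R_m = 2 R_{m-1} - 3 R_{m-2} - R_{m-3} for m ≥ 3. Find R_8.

R_3 = 2*(-5) - 3*6 - 7 = -35
R_4 = 2*(-35) - 3*(-5) - 6 = -61
R_5 = 2*(-61) - 3*(-35) - (-5) = -12
R_6 = 2*(-12) - 3*(-61) - (-35) = 194
R_7 = 2*194 - 3*(-12) - (-61) = 485
R_8 = 2*485 - 3*194 - (-12) = 400

400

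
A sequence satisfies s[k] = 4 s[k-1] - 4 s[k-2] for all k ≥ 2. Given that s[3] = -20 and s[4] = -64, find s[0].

Rearranging, s[k-2] = (s[k] - 4 s[k-1]) / -4.
s[2] = (-64 - 4(-20)) / -4 = 16/-4 = -4
s[1] = (-20 - 4(-4)) / -4 = -4/-4 = 1
s[0] = (-4 - 4(1)) / -4 = -8/-4 = 2

2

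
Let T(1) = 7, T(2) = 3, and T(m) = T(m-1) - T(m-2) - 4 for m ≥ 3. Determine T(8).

T(3) = 3 - 7 - 4 = -8
T(4) = (-8) - 3 - 4 = -15
T(5) = (-15) - (-8) - 4 = -11
T(6) = (-11) - (-15) - 4 = 0
T(7) = 0 - (-11) - 4 = 7
T(8) = 7 - 0 - 4 = 3

3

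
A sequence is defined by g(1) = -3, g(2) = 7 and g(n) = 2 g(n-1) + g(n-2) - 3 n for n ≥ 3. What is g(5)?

g(3) = 2·7 + (-3) - 9 = 2
g(4) = 2·2 + 7 - 12 = -1
g(5) = 2·(-1) + 2 - 15 = -15

-15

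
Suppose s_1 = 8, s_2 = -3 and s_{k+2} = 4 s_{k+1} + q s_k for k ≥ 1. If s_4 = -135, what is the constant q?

-3

s_3 = -12 + 8q
s_4 = -48 + 29q
So -48 + 29q = -135, giving q = -3.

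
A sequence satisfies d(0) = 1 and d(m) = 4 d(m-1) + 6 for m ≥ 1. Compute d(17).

The fixed point is 6/(1 - 4) = -2, so d(m) + 2 = 4(d(m-1) + 2).
Hence d(m) = 3·4^m - 2.
d(17) = 3·4^{17} - 2 = 3·17179869184 - 2 = 51539607550.

51539607550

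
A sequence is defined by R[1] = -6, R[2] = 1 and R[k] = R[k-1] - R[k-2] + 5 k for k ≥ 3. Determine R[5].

R[3] = 1 - (-6) + 15 = 22
R[4] = 22 - 1 + 20 = 41
R[5] = 41 - 22 + 25 = 44

44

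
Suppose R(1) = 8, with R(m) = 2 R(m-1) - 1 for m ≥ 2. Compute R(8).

R(2) = 2(8) - 1 = 15
R(3) = 2(15) - 1 = 29
R(4) = 2(29) - 1 = 57
R(5) = 2(57) - 1 = 113
R(6) = 2(113) - 1 = 225
R(7) = 2(225) - 1 = 449
R(8) = 2(449) - 1 = 897

897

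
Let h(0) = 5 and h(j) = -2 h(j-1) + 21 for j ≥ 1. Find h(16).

The fixed point is 21/(1 + 2) = 7, so h(j) - 7 = -2(h(j-1) - 7).
Hence h(j) = -2·(-2)^j + 7.
h(16) = -2·(-2)^{16} + 7 = -2·65536 + 7 = -131065.

-131065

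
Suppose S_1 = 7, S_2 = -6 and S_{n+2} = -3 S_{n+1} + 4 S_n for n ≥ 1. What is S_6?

S_3 = -3(-6) + 4(7) = 46
S_4 = -3(46) + 4(-6) = -162
S_5 = -3(-162) + 4(46) = 670
S_6 = -3(670) + 4(-162) = -2658

-2658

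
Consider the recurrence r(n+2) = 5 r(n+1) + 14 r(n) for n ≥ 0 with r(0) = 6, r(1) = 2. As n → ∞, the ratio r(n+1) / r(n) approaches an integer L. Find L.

7

The characteristic equation is r^2 - 5r - 14 = 0, which factors as (r - 7)(r + 2) = 0.
So the roots are 7 and -2. Since |7| > |-2| and the coefficient of 7^n is non-zero, the ratio tends to 7.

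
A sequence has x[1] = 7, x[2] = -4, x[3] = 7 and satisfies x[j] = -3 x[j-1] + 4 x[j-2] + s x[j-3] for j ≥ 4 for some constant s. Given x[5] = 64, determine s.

x[4] = -37 + 7s
x[5] = 139 - 25s
So 139 - 25s = 64, giving s = 3.

3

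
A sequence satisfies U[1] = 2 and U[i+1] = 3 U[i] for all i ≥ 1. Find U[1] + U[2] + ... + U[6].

U[2] = 3(2) = 6
U[3] = 3(6) = 18
U[4] = 3(18) = 54
U[5] = 3(54) = 162
U[6] = 3(162) = 486
Sum = 2 + 6 + 18 + 54 + 162 + 486 = 728

728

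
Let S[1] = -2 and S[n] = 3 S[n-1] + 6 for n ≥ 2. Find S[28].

The fixed point is 6/(1 - 3) = -3, so S[n] + 3 = 3(S[n-1] + 3).
Hence S[n] = 1·3^{n-1} - 3.
S[28] = 1·3^{27} - 3 = 1·7625597484987 - 3 = 7625597484984.

7625597484984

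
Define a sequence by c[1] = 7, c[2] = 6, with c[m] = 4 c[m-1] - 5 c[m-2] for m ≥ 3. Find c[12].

c[3] = 4(6) - 5(7) = -11
c[4] = 4(-11) - 5(6) = -74
c[5] = 4(-74) - 5(-11) = -241
c[6] = 4(-241) - 5(-74) = -594
c[7] = 4(-594) - 5(-241) = -1171
c[8] = 4(-1171) - 5(-594) = -1714
c[9] = 4(-1714) - 5(-1171) = -1001
c[10] = 4(-1001) - 5(-1714) = 4566
c[11] = 4(4566) - 5(-1001) = 23269
c[12] = 4(23269) - 5(4566) = 70246

70246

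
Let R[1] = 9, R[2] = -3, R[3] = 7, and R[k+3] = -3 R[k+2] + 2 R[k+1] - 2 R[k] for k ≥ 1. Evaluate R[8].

R[4] = -3*7 + 2*(-3) - 2*9 = -45
R[5] = -3*(-45) + 2*7 - 2*(-3) = 155
R[6] = -3*155 + 2*(-45) - 2*7 = -569
R[7] = -3*(-569) + 2*155 - 2*(-45) = 2107
R[8] = -3*2107 + 2*(-569) - 2*155 = -7769

-7769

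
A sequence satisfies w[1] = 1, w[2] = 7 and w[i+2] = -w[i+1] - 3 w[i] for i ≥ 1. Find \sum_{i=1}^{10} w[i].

-373

w[3] = -7 - 3(1) = -10
w[4] = -(-10) - 3(7) = -11
w[5] = -(-11) - 3(-10) = 41
w[6] = -41 - 3(-11) = -8
w[7] = -(-8) - 3(41) = -115
w[8] = -(-115) - 3(-8) = 139
w[9] = -139 - 3(-115) = 206
w[10] = -206 - 3(139) = -623
Sum = 1 + 7 + (-10) + (-11) + 41 + (-8) + (-115) + 139 + 206 + (-623) = -373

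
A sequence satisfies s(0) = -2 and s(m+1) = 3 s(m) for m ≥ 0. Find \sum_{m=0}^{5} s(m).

-728

s(1) = 3·(-2) = -6
s(2) = 3·(-6) = -18
s(3) = 3·(-18) = -54
s(4) = 3·(-54) = -162
s(5) = 3·(-162) = -486
Sum = (-2) + (-6) + (-18) + (-54) + (-162) + (-486) = -728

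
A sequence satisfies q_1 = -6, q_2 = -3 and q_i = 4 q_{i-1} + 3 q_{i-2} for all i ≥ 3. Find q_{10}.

q_3 = 4*(-3) + 3*(-6) = -30
q_4 = 4*(-30) + 3*(-3) = -129
q_5 = 4*(-129) + 3*(-30) = -606
q_6 = 4*(-606) + 3*(-129) = -2811
q_7 = 4*(-2811) + 3*(-606) = -13062
q_8 = 4*(-13062) + 3*(-2811) = -60681
q_9 = 4*(-60681) + 3*(-13062) = -281910
q_{10} = 4*(-281910) + 3*(-60681) = -1309683

-1309683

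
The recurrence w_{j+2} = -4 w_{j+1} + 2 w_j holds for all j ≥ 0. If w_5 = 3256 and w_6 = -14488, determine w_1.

6

Rearranging, w_{j-2} = (w_j + 4 w_{j-1}) / 2.
w_4 = (-14488 + 4*3256) / 2 = -1464/2 = -732
w_3 = (3256 + 4*(-732)) / 2 = 328/2 = 164
w_2 = (-732 + 4*164) / 2 = -76/2 = -38
w_1 = (164 + 4*(-38)) / 2 = 12/2 = 6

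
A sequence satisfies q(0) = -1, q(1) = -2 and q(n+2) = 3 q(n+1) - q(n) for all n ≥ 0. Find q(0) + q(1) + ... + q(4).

q(2) = 3·(-2) - (-1) = -5
q(3) = 3·(-5) - (-2) = -13
q(4) = 3·(-13) - (-5) = -34
Sum = (-1) + (-2) + (-5) + (-13) + (-34) = -55

-55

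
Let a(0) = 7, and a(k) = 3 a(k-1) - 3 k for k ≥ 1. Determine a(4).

393

a(1) = 3(7) - 3 = 18
a(2) = 3(18) - 6 = 48
a(3) = 3(48) - 9 = 135
a(4) = 3(135) - 12 = 393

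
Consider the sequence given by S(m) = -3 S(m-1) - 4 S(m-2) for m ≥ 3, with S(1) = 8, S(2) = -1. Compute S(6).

107

S(3) = -3*(-1) - 4*8 = -29
S(4) = -3*(-29) - 4*(-1) = 91
S(5) = -3*91 - 4*(-29) = -157
S(6) = -3*(-157) - 4*91 = 107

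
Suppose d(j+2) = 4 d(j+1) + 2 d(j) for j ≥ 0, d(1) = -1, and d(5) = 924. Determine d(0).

8

Let d(0) = z.
d(2) = -4 + 2z
d(3) = -18 + 8z
d(4) = -80 + 36z
d(5) = -356 + 160z
So -356 + 160z = 924, giving z = 8.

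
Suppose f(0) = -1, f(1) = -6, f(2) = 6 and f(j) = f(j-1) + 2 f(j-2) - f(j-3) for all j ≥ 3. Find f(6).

f(3) = 6 + 2(-6) - (-1) = -5
f(4) = (-5) + 2(6) - (-6) = 13
f(5) = 13 + 2(-5) - 6 = -3
f(6) = (-3) + 2(13) - (-5) = 28

28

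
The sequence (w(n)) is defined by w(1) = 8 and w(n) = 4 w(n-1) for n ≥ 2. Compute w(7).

w(2) = 4·8 = 32
w(3) = 4·32 = 128
w(4) = 4·128 = 512
w(5) = 4·512 = 2048
w(6) = 4·2048 = 8192
w(7) = 4·8192 = 32768

32768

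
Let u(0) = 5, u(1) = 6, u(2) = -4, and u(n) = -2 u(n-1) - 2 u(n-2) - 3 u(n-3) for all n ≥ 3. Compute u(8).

188

u(3) = -2(-4) - 2(6) - 3(5) = -19
u(4) = -2(-19) - 2(-4) - 3(6) = 28
u(5) = -2(28) - 2(-19) - 3(-4) = -6
u(6) = -2(-6) - 2(28) - 3(-19) = 13
u(7) = -2(13) - 2(-6) - 3(28) = -98
u(8) = -2(-98) - 2(13) - 3(-6) = 188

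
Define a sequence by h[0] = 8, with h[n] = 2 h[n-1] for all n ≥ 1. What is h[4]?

h[1] = 2·8 = 16
h[2] = 2·16 = 32
h[3] = 2·32 = 64
h[4] = 2·64 = 128

128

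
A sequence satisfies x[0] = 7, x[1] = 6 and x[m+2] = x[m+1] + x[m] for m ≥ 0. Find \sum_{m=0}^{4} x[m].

x[2] = 6 + 7 = 13
x[3] = 13 + 6 = 19
x[4] = 19 + 13 = 32
Sum = 7 + 6 + 13 + 19 + 32 = 77

77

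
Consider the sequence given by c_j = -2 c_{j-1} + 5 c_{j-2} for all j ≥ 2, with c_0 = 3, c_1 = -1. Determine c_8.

21923

c_2 = -2*(-1) + 5*3 = 17
c_3 = -2*17 + 5*(-1) = -39
c_4 = -2*(-39) + 5*17 = 163
c_5 = -2*163 + 5*(-39) = -521
c_6 = -2*(-521) + 5*163 = 1857
c_7 = -2*1857 + 5*(-521) = -6319
c_8 = -2*(-6319) + 5*1857 = 21923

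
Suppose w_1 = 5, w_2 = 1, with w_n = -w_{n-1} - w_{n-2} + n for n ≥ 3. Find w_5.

2

w_3 = -1 - 5 + 3 = -3
w_4 = -(-3) - 1 + 4 = 6
w_5 = -6 - (-3) + 5 = 2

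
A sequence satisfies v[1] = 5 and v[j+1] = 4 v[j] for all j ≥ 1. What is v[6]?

v[2] = 4*5 = 20
v[3] = 4*20 = 80
v[4] = 4*80 = 320
v[5] = 4*320 = 1280
v[6] = 4*1280 = 5120

5120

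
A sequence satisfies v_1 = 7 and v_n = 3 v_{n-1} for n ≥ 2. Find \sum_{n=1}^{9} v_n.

v_2 = 3*7 = 21
v_3 = 3*21 = 63
v_4 = 3*63 = 189
v_5 = 3*189 = 567
v_6 = 3*567 = 1701
v_7 = 3*1701 = 5103
v_8 = 3*5103 = 15309
v_9 = 3*15309 = 45927
Sum = 7 + 21 + 63 + 189 + 567 + 1701 + 5103 + 15309 + 45927 = 68887

68887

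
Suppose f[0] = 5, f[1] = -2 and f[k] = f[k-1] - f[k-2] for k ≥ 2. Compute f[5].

7

f[2] = (-2) - 5 = -7
f[3] = (-7) - (-2) = -5
f[4] = (-5) - (-7) = 2
f[5] = 2 - (-5) = 7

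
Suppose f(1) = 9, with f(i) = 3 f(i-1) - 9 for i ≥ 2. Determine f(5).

f(2) = 3·9 - 9 = 18
f(3) = 3·18 - 9 = 45
f(4) = 3·45 - 9 = 126
f(5) = 3·126 - 9 = 369

369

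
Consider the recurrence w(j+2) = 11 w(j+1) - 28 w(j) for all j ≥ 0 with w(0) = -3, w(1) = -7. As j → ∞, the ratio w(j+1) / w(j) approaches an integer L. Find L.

7

The characteristic equation is r^2 - 11r + 28 = 0, which factors as (r - 7)(r - 4) = 0.
So the roots are 7 and 4. Since |7| > |4| and the coefficient of 7^j is non-zero, the ratio tends to 7.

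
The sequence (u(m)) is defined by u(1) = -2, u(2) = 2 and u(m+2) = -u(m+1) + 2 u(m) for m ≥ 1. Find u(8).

u(3) = -2 + 2·(-2) = -6
u(4) = -(-6) + 2·2 = 10
u(5) = -10 + 2·(-6) = -22
u(6) = -(-22) + 2·10 = 42
u(7) = -42 + 2·(-22) = -86
u(8) = -(-86) + 2·42 = 170

170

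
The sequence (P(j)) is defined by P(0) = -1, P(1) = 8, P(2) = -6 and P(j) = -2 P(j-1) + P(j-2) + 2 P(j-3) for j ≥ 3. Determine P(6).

P(3) = -2*(-6) + 8 + 2*(-1) = 18
P(4) = -2*18 + (-6) + 2*8 = -26
P(5) = -2*(-26) + 18 + 2*(-6) = 58
P(6) = -2*58 + (-26) + 2*18 = -106

-106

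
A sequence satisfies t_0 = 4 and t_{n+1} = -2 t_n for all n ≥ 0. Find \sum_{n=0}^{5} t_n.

t_1 = -2·4 = -8
t_2 = -2·(-8) = 16
t_3 = -2·16 = -32
t_4 = -2·(-32) = 64
t_5 = -2·64 = -128
Sum = 4 + (-8) + 16 + (-32) + 64 + (-128) = -84

-84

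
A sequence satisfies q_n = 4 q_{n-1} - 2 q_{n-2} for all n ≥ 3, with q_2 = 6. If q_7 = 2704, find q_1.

Let q_1 = x.
q_3 = 24 - 2x
q_4 = 84 - 8x
q_5 = 288 - 28x
q_6 = 984 - 96x
q_7 = 3360 - 328x
So 3360 - 328x = 2704, giving x = 2.

2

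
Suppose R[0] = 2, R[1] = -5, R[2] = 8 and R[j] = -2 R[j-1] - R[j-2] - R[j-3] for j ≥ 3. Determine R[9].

-388

R[3] = -2*8 - (-5) - 2 = -13
R[4] = -2*(-13) - 8 - (-5) = 23
R[5] = -2*23 - (-13) - 8 = -41
R[6] = -2*(-41) - 23 - (-13) = 72
R[7] = -2*72 - (-41) - 23 = -126
R[8] = -2*(-126) - 72 - (-41) = 221
R[9] = -2*221 - (-126) - 72 = -388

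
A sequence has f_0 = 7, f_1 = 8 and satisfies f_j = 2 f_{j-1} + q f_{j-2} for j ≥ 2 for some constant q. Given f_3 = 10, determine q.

f_2 = 16 + 7q
f_3 = 32 + 22q
So 32 + 22q = 10, giving q = -1.

-1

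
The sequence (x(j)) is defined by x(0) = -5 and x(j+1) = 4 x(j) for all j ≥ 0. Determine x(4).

x(1) = 4·(-5) = -20
x(2) = 4·(-20) = -80
x(3) = 4·(-80) = -320
x(4) = 4·(-320) = -1280

-1280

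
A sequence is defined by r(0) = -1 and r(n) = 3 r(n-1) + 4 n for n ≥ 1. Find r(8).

13103

r(1) = 3*(-1) + 4 = 1
r(2) = 3*1 + 8 = 11
r(3) = 3*11 + 12 = 45
r(4) = 3*45 + 16 = 151
r(5) = 3*151 + 20 = 473
r(6) = 3*473 + 24 = 1443
r(7) = 3*1443 + 28 = 4357
r(8) = 3*4357 + 32 = 13103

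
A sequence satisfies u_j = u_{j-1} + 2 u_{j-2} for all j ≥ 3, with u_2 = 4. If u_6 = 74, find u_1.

3

Let u_1 = v.
u_3 = 4 + 2v
u_4 = 12 + 2v
u_5 = 20 + 6v
u_6 = 44 + 10v
So 44 + 10v = 74, giving v = 3.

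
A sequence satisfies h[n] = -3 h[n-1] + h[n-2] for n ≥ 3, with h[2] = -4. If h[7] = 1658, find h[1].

2

Let h[1] = v.
h[3] = 12 + v
h[4] = -40 - 3v
h[5] = 132 + 10v
h[6] = -436 - 33v
h[7] = 1440 + 109v
So 1440 + 109v = 1658, giving v = 2.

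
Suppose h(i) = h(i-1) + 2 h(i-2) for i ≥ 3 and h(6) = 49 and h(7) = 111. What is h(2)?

-1

Rearranging, h(i-2) = (h(i) - h(i-1)) / 2.
h(5) = (111 - 49) / 2 = 62/2 = 31
h(4) = (49 - 31) / 2 = 18/2 = 9
h(3) = (31 - 9) / 2 = 22/2 = 11
h(2) = (9 - 11) / 2 = -2/2 = -1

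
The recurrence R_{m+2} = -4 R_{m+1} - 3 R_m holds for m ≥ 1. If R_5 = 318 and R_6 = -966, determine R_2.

-6

Rearranging, R_{m-2} = (R_m + 4 R_{m-1}) / -3.
R_4 = (-966 + 4·318) / -3 = 306/-3 = -102
R_3 = (318 + 4·(-102)) / -3 = -90/-3 = 30
R_2 = (-102 + 4·30) / -3 = 18/-3 = -6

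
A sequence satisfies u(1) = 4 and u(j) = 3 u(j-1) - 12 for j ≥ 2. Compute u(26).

-1694577218880

The fixed point is -12/(1 - 3) = 6, so u(j) - 6 = 3(u(j-1) - 6).
Hence u(j) = -2·3^{j-1} + 6.
u(26) = -2·3^{25} + 6 = -2·847288609443 + 6 = -1694577218880.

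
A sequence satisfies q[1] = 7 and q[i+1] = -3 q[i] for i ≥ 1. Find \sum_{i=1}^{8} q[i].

q[2] = -3*7 = -21
q[3] = -3*(-21) = 63
q[4] = -3*63 = -189
q[5] = -3*(-189) = 567
q[6] = -3*567 = -1701
q[7] = -3*(-1701) = 5103
q[8] = -3*5103 = -15309
Sum = 7 + (-21) + 63 + (-189) + 567 + (-1701) + 5103 + (-15309) = -11480

-11480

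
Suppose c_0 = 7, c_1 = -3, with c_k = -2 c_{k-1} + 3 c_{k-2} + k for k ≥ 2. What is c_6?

1913

c_2 = -2·(-3) + 3·7 + 2 = 29
c_3 = -2·29 + 3·(-3) + 3 = -64
c_4 = -2·(-64) + 3·29 + 4 = 219
c_5 = -2·219 + 3·(-64) + 5 = -625
c_6 = -2·(-625) + 3·219 + 6 = 1913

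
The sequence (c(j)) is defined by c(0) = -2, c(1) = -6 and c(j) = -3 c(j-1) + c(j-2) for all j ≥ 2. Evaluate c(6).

1942

c(2) = -3*(-6) + (-2) = 16
c(3) = -3*16 + (-6) = -54
c(4) = -3*(-54) + 16 = 178
c(5) = -3*178 + (-54) = -588
c(6) = -3*(-588) + 178 = 1942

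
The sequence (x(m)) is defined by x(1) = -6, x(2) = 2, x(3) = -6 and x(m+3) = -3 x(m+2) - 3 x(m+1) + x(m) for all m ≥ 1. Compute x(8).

x(4) = -3·(-6) - 3·2 + (-6) = 6
x(5) = -3·6 - 3·(-6) + 2 = 2
x(6) = -3·2 - 3·6 + (-6) = -30
x(7) = -3·(-30) - 3·2 + 6 = 90
x(8) = -3·90 - 3·(-30) + 2 = -178

-178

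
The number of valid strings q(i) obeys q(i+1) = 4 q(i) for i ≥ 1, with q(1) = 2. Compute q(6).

2048

q(2) = 4·2 = 8
q(3) = 4·8 = 32
q(4) = 4·32 = 128
q(5) = 4·128 = 512
q(6) = 4·512 = 2048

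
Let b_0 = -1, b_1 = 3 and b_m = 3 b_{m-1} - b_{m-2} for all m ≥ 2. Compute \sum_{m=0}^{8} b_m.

5396

b_2 = 3(3) - (-1) = 10
b_3 = 3(10) - 3 = 27
b_4 = 3(27) - 10 = 71
b_5 = 3(71) - 27 = 186
b_6 = 3(186) - 71 = 487
b_7 = 3(487) - 186 = 1275
b_8 = 3(1275) - 487 = 3338
Sum = (-1) + 3 + 10 + 27 + 71 + 186 + 487 + 1275 + 3338 = 5396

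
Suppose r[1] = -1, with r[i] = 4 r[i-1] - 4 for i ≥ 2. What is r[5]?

r[2] = 4*(-1) - 4 = -8
r[3] = 4*(-8) - 4 = -36
r[4] = 4*(-36) - 4 = -148
r[5] = 4*(-148) - 4 = -596

-596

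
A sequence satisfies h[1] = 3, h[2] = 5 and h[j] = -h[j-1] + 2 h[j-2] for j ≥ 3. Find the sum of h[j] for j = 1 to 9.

-81

h[3] = -5 + 2(3) = 1
h[4] = -1 + 2(5) = 9
h[5] = -9 + 2(1) = -7
h[6] = -(-7) + 2(9) = 25
h[7] = -25 + 2(-7) = -39
h[8] = -(-39) + 2(25) = 89
h[9] = -89 + 2(-39) = -167
Sum = 3 + 5 + 1 + 9 + (-7) + 25 + (-39) + 89 + (-167) = -81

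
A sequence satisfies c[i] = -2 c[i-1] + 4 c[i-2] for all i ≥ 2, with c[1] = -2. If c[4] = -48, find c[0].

Let c[0] = z.
c[2] = 4 + 4z
c[3] = -16 - 8z
c[4] = 48 + 32z
So 48 + 32z = -48, giving z = -3.

-3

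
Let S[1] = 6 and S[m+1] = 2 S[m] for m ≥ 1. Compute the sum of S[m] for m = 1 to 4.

90

S[2] = 2(6) = 12
S[3] = 2(12) = 24
S[4] = 2(24) = 48
Sum = 6 + 12 + 24 + 48 = 90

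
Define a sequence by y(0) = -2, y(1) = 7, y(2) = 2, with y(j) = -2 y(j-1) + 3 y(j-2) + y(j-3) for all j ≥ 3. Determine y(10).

-15013

y(3) = -2(2) + 3(7) + (-2) = 15
y(4) = -2(15) + 3(2) + 7 = -17
y(5) = -2(-17) + 3(15) + 2 = 81
y(6) = -2(81) + 3(-17) + 15 = -198
y(7) = -2(-198) + 3(81) + (-17) = 622
y(8) = -2(622) + 3(-198) + 81 = -1757
y(9) = -2(-1757) + 3(622) + (-198) = 5182
y(10) = -2(5182) + 3(-1757) + 622 = -15013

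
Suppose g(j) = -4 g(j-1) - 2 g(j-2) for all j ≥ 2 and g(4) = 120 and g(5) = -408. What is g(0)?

Rearranging, g(j-2) = (g(j) + 4 g(j-1)) / -2.
g(3) = (-408 + 4*120) / -2 = 72/-2 = -36
g(2) = (120 + 4*(-36)) / -2 = -24/-2 = 12
g(1) = (-36 + 4*12) / -2 = 12/-2 = -6
g(0) = (12 + 4*(-6)) / -2 = -12/-2 = 6

6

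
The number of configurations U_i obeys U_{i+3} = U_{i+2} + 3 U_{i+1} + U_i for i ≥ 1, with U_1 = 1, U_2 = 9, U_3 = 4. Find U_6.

153

U_4 = 4 + 3(9) + 1 = 32
U_5 = 32 + 3(4) + 9 = 53
U_6 = 53 + 3(32) + 4 = 153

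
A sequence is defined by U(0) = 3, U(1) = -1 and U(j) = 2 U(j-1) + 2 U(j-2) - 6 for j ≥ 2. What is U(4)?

U(2) = 2·(-1) + 2·3 - 6 = -2
U(3) = 2·(-2) + 2·(-1) - 6 = -12
U(4) = 2·(-12) + 2·(-2) - 6 = -34

-34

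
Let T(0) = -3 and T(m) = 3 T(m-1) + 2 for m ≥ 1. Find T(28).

-45753584909923

The fixed point is 2/(1 - 3) = -1, so T(m) + 1 = 3(T(m-1) + 1).
Hence T(m) = -2·3^m - 1.
T(28) = -2·3^{28} - 1 = -2·22876792454961 - 1 = -45753584909923.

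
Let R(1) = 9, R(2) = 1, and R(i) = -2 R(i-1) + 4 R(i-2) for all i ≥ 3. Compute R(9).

R(3) = -2(1) + 4(9) = 34
R(4) = -2(34) + 4(1) = -64
R(5) = -2(-64) + 4(34) = 264
R(6) = -2(264) + 4(-64) = -784
R(7) = -2(-784) + 4(264) = 2624
R(8) = -2(2624) + 4(-784) = -8384
R(9) = -2(-8384) + 4(2624) = 27264

27264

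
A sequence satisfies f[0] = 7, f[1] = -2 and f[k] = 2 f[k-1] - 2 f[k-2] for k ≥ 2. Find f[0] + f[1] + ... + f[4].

f[2] = 2*(-2) - 2*7 = -18
f[3] = 2*(-18) - 2*(-2) = -32
f[4] = 2*(-32) - 2*(-18) = -28
Sum = 7 + (-2) + (-18) + (-32) + (-28) = -73

-73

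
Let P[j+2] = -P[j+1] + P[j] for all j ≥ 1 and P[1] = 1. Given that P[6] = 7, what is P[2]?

2

Let P[2] = x.
P[3] = 1 - x
P[4] = -1 + 2x
P[5] = 2 - 3x
P[6] = -3 + 5x
So -3 + 5x = 7, giving x = 2.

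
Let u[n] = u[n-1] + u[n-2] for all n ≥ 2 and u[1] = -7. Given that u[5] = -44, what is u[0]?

-3

Let u[0] = y.
u[2] = -7 + y
u[3] = -14 + y
u[4] = -21 + 2y
u[5] = -35 + 3y
So -35 + 3y = -44, giving y = -3.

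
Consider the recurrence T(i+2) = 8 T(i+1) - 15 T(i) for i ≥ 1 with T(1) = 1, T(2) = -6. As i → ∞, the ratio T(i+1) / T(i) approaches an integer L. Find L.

The characteristic equation is r^2 - 8r + 15 = 0, which factors as (r - 5)(r - 3) = 0.
So the roots are 5 and 3. Since |5| > |3| and the coefficient of 5^i is non-zero, the ratio tends to 5.

5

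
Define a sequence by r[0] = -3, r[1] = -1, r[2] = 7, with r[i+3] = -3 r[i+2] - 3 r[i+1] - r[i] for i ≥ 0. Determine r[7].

r[3] = -3*7 - 3*(-1) - (-3) = -15
r[4] = -3*(-15) - 3*7 - (-1) = 25
r[5] = -3*25 - 3*(-15) - 7 = -37
r[6] = -3*(-37) - 3*25 - (-15) = 51
r[7] = -3*51 - 3*(-37) - 25 = -67

-67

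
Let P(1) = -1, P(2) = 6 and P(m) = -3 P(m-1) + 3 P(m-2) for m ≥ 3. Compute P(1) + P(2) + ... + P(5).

P(3) = -3(6) + 3(-1) = -21
P(4) = -3(-21) + 3(6) = 81
P(5) = -3(81) + 3(-21) = -306
Sum = (-1) + 6 + (-21) + 81 + (-306) = -241

-241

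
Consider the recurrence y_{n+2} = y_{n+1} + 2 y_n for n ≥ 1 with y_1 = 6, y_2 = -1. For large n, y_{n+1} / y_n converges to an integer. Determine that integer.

The characteristic equation is r^2 - r - 2 = 0, which factors as (r - 2)(r + 1) = 0.
So the roots are 2 and -1. Since |2| > |-1| and the coefficient of 2^n is non-zero, the ratio tends to 2.

2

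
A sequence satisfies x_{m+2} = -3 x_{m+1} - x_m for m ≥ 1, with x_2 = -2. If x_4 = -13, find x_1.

Let x_1 = v.
x_3 = 6 - v
x_4 = -16 + 3v
So -16 + 3v = -13, giving v = 1.

1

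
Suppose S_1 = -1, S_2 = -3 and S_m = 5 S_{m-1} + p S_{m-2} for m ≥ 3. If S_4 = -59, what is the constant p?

-2

S_3 = -15 - p
S_4 = -75 - 8p
So -75 - 8p = -59, giving p = -2.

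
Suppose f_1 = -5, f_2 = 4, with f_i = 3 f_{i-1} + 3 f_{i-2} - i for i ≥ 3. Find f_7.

f_3 = 3*4 + 3*(-5) - 3 = -6
f_4 = 3*(-6) + 3*4 - 4 = -10
f_5 = 3*(-10) + 3*(-6) - 5 = -53
f_6 = 3*(-53) + 3*(-10) - 6 = -195
f_7 = 3*(-195) + 3*(-53) - 7 = -751

-751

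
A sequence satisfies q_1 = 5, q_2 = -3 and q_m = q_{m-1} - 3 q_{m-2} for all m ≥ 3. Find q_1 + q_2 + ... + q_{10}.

407

q_3 = (-3) - 3·5 = -18
q_4 = (-18) - 3·(-3) = -9
q_5 = (-9) - 3·(-18) = 45
q_6 = 45 - 3·(-9) = 72
q_7 = 72 - 3·45 = -63
q_8 = (-63) - 3·72 = -279
q_9 = (-279) - 3·(-63) = -90
q_{10} = (-90) - 3·(-279) = 747
Sum = 5 + (-3) + (-18) + (-9) + 45 + 72 + (-63) + (-279) + (-90) + 747 = 407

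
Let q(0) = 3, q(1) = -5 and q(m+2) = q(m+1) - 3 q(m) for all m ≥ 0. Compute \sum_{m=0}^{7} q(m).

-230

q(2) = (-5) - 3*3 = -14
q(3) = (-14) - 3*(-5) = 1
q(4) = 1 - 3*(-14) = 43
q(5) = 43 - 3*1 = 40
q(6) = 40 - 3*43 = -89
q(7) = (-89) - 3*40 = -209
Sum = 3 + (-5) + (-14) + 1 + 43 + 40 + (-89) + (-209) = -230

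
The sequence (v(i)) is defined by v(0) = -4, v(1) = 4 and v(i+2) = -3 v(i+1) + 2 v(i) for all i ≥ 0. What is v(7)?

11012

v(2) = -3·4 + 2·(-4) = -20
v(3) = -3·(-20) + 2·4 = 68
v(4) = -3·68 + 2·(-20) = -244
v(5) = -3·(-244) + 2·68 = 868
v(6) = -3·868 + 2·(-244) = -3092
v(7) = -3·(-3092) + 2·868 = 11012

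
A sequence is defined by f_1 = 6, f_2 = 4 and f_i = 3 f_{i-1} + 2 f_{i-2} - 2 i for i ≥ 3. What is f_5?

f_3 = 3·4 + 2·6 - 6 = 18
f_4 = 3·18 + 2·4 - 8 = 54
f_5 = 3·54 + 2·18 - 10 = 188

188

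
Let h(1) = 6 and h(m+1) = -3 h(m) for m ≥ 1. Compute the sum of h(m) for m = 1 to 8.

h(2) = -3(6) = -18
h(3) = -3(-18) = 54
h(4) = -3(54) = -162
h(5) = -3(-162) = 486
h(6) = -3(486) = -1458
h(7) = -3(-1458) = 4374
h(8) = -3(4374) = -13122
Sum = 6 + (-18) + 54 + (-162) + 486 + (-1458) + 4374 + (-13122) = -9840

-9840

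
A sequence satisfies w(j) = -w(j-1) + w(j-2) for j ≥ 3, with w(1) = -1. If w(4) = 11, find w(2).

Let w(2) = y.
w(3) = -1 - y
w(4) = 1 + 2y
So 1 + 2y = 11, giving y = 5.

5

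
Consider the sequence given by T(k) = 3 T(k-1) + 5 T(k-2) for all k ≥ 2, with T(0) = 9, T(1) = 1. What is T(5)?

2806

T(2) = 3·1 + 5·9 = 48
T(3) = 3·48 + 5·1 = 149
T(4) = 3·149 + 5·48 = 687
T(5) = 3·687 + 5·149 = 2806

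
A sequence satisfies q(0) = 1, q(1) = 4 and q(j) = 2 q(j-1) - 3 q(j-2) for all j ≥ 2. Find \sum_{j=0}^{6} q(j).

-50

q(2) = 2·4 - 3·1 = 5
q(3) = 2·5 - 3·4 = -2
q(4) = 2·(-2) - 3·5 = -19
q(5) = 2·(-19) - 3·(-2) = -32
q(6) = 2·(-32) - 3·(-19) = -7
Sum = 1 + 4 + 5 + (-2) + (-19) + (-32) + (-7) = -50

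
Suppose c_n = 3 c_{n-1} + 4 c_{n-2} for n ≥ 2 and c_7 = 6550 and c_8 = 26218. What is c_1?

Rearranging, c_{n-2} = (c_n - 3 c_{n-1}) / 4.
c_6 = (26218 - 3*6550) / 4 = 6568/4 = 1642
c_5 = (6550 - 3*1642) / 4 = 1624/4 = 406
c_4 = (1642 - 3*406) / 4 = 424/4 = 106
c_3 = (406 - 3*106) / 4 = 88/4 = 22
c_2 = (106 - 3*22) / 4 = 40/4 = 10
c_1 = (22 - 3*10) / 4 = -8/4 = -2

-2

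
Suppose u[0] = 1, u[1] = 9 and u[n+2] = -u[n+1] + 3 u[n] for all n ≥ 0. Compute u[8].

u[2] = -9 + 3(1) = -6
u[3] = -(-6) + 3(9) = 33
u[4] = -33 + 3(-6) = -51
u[5] = -(-51) + 3(33) = 150
u[6] = -150 + 3(-51) = -303
u[7] = -(-303) + 3(150) = 753
u[8] = -753 + 3(-303) = -1662

-1662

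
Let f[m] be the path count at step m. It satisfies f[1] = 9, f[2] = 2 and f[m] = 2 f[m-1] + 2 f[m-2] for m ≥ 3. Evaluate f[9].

f[3] = 2·2 + 2·9 = 22
f[4] = 2·22 + 2·2 = 48
f[5] = 2·48 + 2·22 = 140
f[6] = 2·140 + 2·48 = 376
f[7] = 2·376 + 2·140 = 1032
f[8] = 2·1032 + 2·376 = 2816
f[9] = 2·2816 + 2·1032 = 7696

7696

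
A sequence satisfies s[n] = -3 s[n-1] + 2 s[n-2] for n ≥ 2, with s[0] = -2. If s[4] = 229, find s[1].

Let s[1] = z.
s[2] = -4 - 3z
s[3] = 12 + 11z
s[4] = -44 - 39z
So -44 - 39z = 229, giving z = -7.

-7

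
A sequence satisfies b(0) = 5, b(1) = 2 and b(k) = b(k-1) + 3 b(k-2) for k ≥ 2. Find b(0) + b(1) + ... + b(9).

7583

b(2) = 2 + 3·5 = 17
b(3) = 17 + 3·2 = 23
b(4) = 23 + 3·17 = 74
b(5) = 74 + 3·23 = 143
b(6) = 143 + 3·74 = 365
b(7) = 365 + 3·143 = 794
b(8) = 794 + 3·365 = 1889
b(9) = 1889 + 3·794 = 4271
Sum = 5 + 2 + 17 + 23 + 74 + 143 + 365 + 794 + 1889 + 4271 = 7583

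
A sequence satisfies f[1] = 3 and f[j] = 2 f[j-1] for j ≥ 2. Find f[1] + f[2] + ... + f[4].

f[2] = 2*3 = 6
f[3] = 2*6 = 12
f[4] = 2*12 = 24
Sum = 3 + 6 + 12 + 24 = 45

45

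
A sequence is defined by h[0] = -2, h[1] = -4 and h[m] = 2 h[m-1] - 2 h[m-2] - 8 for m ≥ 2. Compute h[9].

h[2] = 2·(-4) - 2·(-2) - 8 = -12
h[3] = 2·(-12) - 2·(-4) - 8 = -24
h[4] = 2·(-24) - 2·(-12) - 8 = -32
h[5] = 2·(-32) - 2·(-24) - 8 = -24
h[6] = 2·(-24) - 2·(-32) - 8 = 8
h[7] = 2·8 - 2·(-24) - 8 = 56
h[8] = 2·56 - 2·8 - 8 = 88
h[9] = 2·88 - 2·56 - 8 = 56

56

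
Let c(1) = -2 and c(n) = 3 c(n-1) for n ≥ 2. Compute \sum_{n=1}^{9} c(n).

c(2) = 3·(-2) = -6
c(3) = 3·(-6) = -18
c(4) = 3·(-18) = -54
c(5) = 3·(-54) = -162
c(6) = 3·(-162) = -486
c(7) = 3·(-486) = -1458
c(8) = 3·(-1458) = -4374
c(9) = 3·(-4374) = -13122
Sum = (-2) + (-6) + (-18) + (-54) + (-162) + (-486) + (-1458) + (-4374) + (-13122) = -19682

-19682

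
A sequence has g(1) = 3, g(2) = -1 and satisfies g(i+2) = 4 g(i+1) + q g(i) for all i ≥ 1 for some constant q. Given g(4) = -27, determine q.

-1

g(3) = -4 + 3q
g(4) = -16 + 11q
So -16 + 11q = -27, giving q = -1.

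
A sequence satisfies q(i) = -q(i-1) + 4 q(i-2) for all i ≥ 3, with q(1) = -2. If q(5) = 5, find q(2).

-5

Let q(2) = v.
q(3) = -8 - v
q(4) = 8 + 5v
q(5) = -40 - 9v
So -40 - 9v = 5, giving v = -5.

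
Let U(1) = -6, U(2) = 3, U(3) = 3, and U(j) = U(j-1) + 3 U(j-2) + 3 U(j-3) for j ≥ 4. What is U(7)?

21

U(4) = 3 + 3(3) + 3(-6) = -6
U(5) = (-6) + 3(3) + 3(3) = 12
U(6) = 12 + 3(-6) + 3(3) = 3
U(7) = 3 + 3(12) + 3(-6) = 21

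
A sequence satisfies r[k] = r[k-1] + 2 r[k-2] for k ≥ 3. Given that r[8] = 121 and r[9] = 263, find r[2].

Rearranging, r[k-2] = (r[k] - r[k-1]) / 2.
r[7] = (263 - 121) / 2 = 142/2 = 71
r[6] = (121 - 71) / 2 = 50/2 = 25
r[5] = (71 - 25) / 2 = 46/2 = 23
r[4] = (25 - 23) / 2 = 2/2 = 1
r[3] = (23 - 1) / 2 = 22/2 = 11
r[2] = (1 - 11) / 2 = -10/2 = -5

-5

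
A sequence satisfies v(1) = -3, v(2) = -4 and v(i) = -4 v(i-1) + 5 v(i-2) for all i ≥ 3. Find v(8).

v(3) = -4·(-4) + 5·(-3) = 1
v(4) = -4·1 + 5·(-4) = -24
v(5) = -4·(-24) + 5·1 = 101
v(6) = -4·101 + 5·(-24) = -524
v(7) = -4·(-524) + 5·101 = 2601
v(8) = -4·2601 + 5·(-524) = -13024

-13024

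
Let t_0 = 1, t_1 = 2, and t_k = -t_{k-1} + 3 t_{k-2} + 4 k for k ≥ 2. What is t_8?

t_2 = -2 + 3(1) + 8 = 9
t_3 = -9 + 3(2) + 12 = 9
t_4 = -9 + 3(9) + 16 = 34
t_5 = -34 + 3(9) + 20 = 13
t_6 = -13 + 3(34) + 24 = 113
t_7 = -113 + 3(13) + 28 = -46
t_8 = -(-46) + 3(113) + 32 = 417

417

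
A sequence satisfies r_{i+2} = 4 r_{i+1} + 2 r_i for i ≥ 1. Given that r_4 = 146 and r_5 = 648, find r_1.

-2

Rearranging, r_{i-2} = (r_i - 4 r_{i-1}) / 2.
r_3 = (648 - 4(146)) / 2 = 64/2 = 32
r_2 = (146 - 4(32)) / 2 = 18/2 = 9
r_1 = (32 - 4(9)) / 2 = -4/2 = -2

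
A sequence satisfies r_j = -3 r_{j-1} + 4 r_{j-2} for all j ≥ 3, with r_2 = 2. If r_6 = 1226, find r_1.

-4

Let r_1 = v.
r_3 = -6 + 4v
r_4 = 26 - 12v
r_5 = -102 + 52v
r_6 = 410 - 204v
So 410 - 204v = 1226, giving v = -4.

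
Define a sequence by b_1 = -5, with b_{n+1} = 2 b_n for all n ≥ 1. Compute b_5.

b_2 = 2·(-5) = -10
b_3 = 2·(-10) = -20
b_4 = 2·(-20) = -40
b_5 = 2·(-40) = -80

-80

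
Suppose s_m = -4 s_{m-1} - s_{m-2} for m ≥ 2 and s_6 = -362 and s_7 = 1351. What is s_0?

-2

Rearranging, s_{m-2} = -(s_m + 4 s_{m-1}).
s_5 = -(1351 + 4*(-362)) = 97
s_4 = -(-362 + 4*97) = -26
s_3 = -(97 + 4*(-26)) = 7
s_2 = -(-26 + 4*7) = -2
s_1 = -(7 + 4*(-2)) = 1
s_0 = -(-2 + 4*1) = -2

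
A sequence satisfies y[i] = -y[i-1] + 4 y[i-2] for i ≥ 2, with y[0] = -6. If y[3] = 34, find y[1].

Let y[1] = z.
y[2] = -24 - z
y[3] = 24 + 5z
So 24 + 5z = 34, giving z = 2.

2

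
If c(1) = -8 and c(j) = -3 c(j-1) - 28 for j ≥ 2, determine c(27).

-2541865828336

The fixed point is -28/(1 + 3) = -7, so c(j) + 7 = -3(c(j-1) + 7).
Hence c(j) = -1·(-3)^{j-1} - 7.
c(27) = -1·(-3)^{26} - 7 = -1·2541865828329 - 7 = -2541865828336.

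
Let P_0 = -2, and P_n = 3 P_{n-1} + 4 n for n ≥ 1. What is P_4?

70

P_1 = 3·(-2) + 4 = -2
P_2 = 3·(-2) + 8 = 2
P_3 = 3·2 + 12 = 18
P_4 = 3·18 + 16 = 70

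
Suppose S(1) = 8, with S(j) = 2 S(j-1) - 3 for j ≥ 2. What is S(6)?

163

S(2) = 2·8 - 3 = 13
S(3) = 2·13 - 3 = 23
S(4) = 2·23 - 3 = 43
S(5) = 2·43 - 3 = 83
S(6) = 2·83 - 3 = 163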